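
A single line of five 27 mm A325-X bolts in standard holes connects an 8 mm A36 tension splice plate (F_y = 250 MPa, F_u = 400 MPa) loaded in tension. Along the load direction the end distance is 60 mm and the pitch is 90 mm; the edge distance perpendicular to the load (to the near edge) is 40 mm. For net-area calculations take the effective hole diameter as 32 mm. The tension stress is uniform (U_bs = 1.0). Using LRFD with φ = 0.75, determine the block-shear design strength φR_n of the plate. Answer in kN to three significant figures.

436 kN

Shear plane L_v = 60 + 4·90 = 420 mm; A_gv = 420 × 8 = 3360 mm².
A_nv = (420 − 4.5·32) × 8 = 2208 mm².
A_nt = (40 − 0.5·32) × 8 = 192 mm².
0.6 F_u A_nv = 529.9 kN; 0.6 F_y A_gv = 504 kN → shear yielding governs the shear term.
R_n = 504 + 1.0 × 400 × 192 / 1000 = 580.8 kN.
Design strength φR_n = 0.75 × 580.8 = 436 kN.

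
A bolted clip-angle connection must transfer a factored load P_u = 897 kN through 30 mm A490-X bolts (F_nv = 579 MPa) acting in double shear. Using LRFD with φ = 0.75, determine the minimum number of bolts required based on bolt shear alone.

A_b = π·30²/4 = 706.9 mm².
Per-bolt design strength φR_n = 0.75 × 579 × 706.9 × 2 / 1000 = 613.9 kN.
n ≥ 897 / 613.9 = 1.461 → use 2 bolts.

2 bolts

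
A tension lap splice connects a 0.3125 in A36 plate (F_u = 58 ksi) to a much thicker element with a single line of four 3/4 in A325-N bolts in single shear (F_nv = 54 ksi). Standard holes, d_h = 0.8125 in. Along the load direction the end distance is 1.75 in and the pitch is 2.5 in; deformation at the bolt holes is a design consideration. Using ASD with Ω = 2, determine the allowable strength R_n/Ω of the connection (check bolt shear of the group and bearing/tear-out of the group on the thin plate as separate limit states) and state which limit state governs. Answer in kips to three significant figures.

Bolt shear: A_b = π·0.75²/4 = 0.4418 in²; R_n = 54 × 0.4418 × 4 × 1 = 95.43 kips → 95.43 / 2 = 47.7 kips.
Bearing (1.2 l_c t F_u ≤ 2.4 d t F_u): upper limit = 2.4·0.75·0.3125·58 = 32.62 kips.
  Edge l_c = 1.75 − 0.8125/2 = 1.344 → r_n = 29.23 kips; interior l_c = 2.5 − 0.8125 = 1.688 → r_n = 32.62 kips.
  R_n,bearing = 1·29.23 + 3·32.62 = 127.1 kips → 127.1 / 2 = 63.6 kips.
Bolt shear governs: 47.7 kips.

47.7 kips (bolt shear governs)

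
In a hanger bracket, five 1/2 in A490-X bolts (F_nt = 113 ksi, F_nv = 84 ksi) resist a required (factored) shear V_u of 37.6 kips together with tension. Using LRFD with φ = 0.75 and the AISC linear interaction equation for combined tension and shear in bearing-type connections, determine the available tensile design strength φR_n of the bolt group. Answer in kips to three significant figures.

57.6 kips

A_b = π·0.5²/4 = 0.1963 in²; f_rv = 37.6 / (5 × 0.1963) = 38.3 ksi.
F'_nt = 1.3 F_nt − (F_nt / φF_nv) f_rv = 1.3·113 − (113/(0.75·84))·38.3 = 78.2 ksi, capped at F_nt → F'_nt = 78.2 ksi.
R_n = F'_nt · A_b · n = 78.2 × 0.1963 × 5 = 76.78 kips.
Design strength φR_n = 0.75 × 76.78 = 57.6 kips.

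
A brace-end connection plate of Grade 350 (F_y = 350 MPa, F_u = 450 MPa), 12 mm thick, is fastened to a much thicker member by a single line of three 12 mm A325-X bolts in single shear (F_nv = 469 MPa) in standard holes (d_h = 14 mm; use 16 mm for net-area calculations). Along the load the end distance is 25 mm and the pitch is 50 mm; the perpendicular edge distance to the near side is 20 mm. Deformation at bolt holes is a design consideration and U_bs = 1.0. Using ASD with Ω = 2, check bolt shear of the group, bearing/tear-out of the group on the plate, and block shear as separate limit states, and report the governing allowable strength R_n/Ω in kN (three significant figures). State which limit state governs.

Bolt shear: A_b = π·12²/4 = 113.1 mm²; R_n = 469 × 113.1 × 3 × 1 / 1000 = 159.1 kN → 159.1 / 2 = 79.6 kN.
Bearing: edge l_c = 18, r_n = 116.6 kN; interior l_c = 36, r_n = 155.5 kN; R_n = 116.6 + 2·155.5 = 427.7 kN → 214 kN.
Block shear: A_gv = 1500, A_nv = 1020, A_nt = 144 mm²; R_n = min(0.6F_uA_nv, 0.6F_yA_gv) + U_bs·F_u·A_nt = 340.2 kN → 170 kN.
Bolt shear governs: 79.6 kN.

79.6 kN (bolt shear governs)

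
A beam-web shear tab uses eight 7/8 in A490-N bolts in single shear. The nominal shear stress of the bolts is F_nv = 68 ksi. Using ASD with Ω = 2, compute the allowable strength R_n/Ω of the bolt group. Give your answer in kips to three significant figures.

164 kips

A_b = π × 0.875² / 4 = 0.6013 in².
R_n = F_nv · A_b · n · n_s = 68 × 0.6013 × 8 × 1 = 327.1 kips.
Allowable strength R_n/Ω = 327.1 / 2 = 164 kips.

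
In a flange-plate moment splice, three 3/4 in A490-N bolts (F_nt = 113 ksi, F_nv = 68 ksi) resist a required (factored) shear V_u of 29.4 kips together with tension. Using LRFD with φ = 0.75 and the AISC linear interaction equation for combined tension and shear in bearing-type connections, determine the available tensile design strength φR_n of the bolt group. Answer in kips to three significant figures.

97.2 kips

A_b = π·0.75²/4 = 0.4418 in²; f_rv = 29.4 / (3 × 0.4418) = 22.18 ksi.
F'_nt = 1.3 F_nt − (F_nt / φF_nv) f_rv = 1.3·113 − (113/(0.75·68))·22.18 = 97.75 ksi, capped at F_nt → F'_nt = 97.75 ksi.
R_n = F'_nt · A_b · n = 97.75 × 0.4418 × 3 = 129.6 kips.
Design strength φR_n = 0.75 × 129.6 = 97.2 kips.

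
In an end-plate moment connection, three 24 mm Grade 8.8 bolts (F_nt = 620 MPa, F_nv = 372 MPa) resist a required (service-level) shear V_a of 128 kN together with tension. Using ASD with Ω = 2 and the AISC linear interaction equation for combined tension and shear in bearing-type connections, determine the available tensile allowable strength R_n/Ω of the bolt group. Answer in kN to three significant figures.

A_b = π·24²/4 = 452.4 mm²; f_rv = 128 × 1000 / (3 × 452.4) = 94.31 MPa.
F'_nt = 1.3 F_nt − (Ω F_nt / F_nv) f_rv = 1.3·620 − (2·620/372)·94.31 = 491.6 MPa, capped at F_nt → F'_nt = 491.6 MPa.
R_n = F'_nt · A_b · n = 491.6 × 452.4 × 3 / 1000 = 667.2 kN.
Allowable strength R_n/Ω = 667.2 / 2 = 334 kN.

334 kN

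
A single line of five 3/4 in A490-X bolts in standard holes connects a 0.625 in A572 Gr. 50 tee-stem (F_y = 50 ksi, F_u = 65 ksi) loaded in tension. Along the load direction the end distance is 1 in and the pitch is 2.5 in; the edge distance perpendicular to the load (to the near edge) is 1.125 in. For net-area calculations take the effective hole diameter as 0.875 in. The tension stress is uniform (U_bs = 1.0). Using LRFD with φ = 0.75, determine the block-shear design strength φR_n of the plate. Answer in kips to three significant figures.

150 kips

Shear plane L_v = 1 + 4·2.5 = 11 in; A_gv = 11 × 0.625 = 6.875 in².
A_nv = (11 − 4.5·0.875) × 0.625 = 4.414 in².
A_nt = (1.125 − 0.5·0.875) × 0.625 = 0.4297 in².
0.6 F_u A_nv = 172.1 kips; 0.6 F_y A_gv = 206.2 kips → shear rupture governs the shear term.
R_n = 172.1 + 1.0 × 65 × 0.4297 = 200.1 kips.
Design strength φR_n = 0.75 × 200.1 = 150 kips.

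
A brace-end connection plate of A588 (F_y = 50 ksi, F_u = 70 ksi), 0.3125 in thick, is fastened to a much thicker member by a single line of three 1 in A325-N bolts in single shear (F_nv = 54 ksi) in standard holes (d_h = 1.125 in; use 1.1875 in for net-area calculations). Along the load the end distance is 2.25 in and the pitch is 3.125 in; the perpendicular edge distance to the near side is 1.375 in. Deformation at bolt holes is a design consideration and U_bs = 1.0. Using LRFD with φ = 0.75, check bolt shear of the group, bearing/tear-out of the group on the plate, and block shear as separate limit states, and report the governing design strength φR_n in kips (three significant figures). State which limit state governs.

67.3 kips (block shear governs)

Bolt shear: A_b = π·1²/4 = 0.7854 in²; R_n = 54 × 0.7854 × 3 × 1 = 127.2 kips → 0.75 × 127.2 = 95.4 kips.
Bearing: edge l_c = 1.688, r_n = 44.3 kips; interior l_c = 2, r_n = 52.5 kips; R_n = 44.3 + 2·52.5 = 149.3 kips → 112 kips.
Block shear: A_gv = 2.656, A_nv = 1.729, A_nt = 0.2441 in²; R_n = min(0.6F_uA_nv, 0.6F_yA_gv) + U_bs·F_u·A_nt = 89.69 kips → 67.3 kips.
Block shear governs: 67.3 kips.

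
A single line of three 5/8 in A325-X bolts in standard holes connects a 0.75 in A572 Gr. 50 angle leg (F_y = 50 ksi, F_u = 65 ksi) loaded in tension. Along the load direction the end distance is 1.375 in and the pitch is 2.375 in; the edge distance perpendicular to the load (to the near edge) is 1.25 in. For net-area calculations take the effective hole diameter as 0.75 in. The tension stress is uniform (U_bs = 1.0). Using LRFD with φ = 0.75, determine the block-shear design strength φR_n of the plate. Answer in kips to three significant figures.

Shear plane L_v = 1.375 + 2·2.375 = 6.125 in; A_gv = 6.125 × 0.75 = 4.594 in².
A_nv = (6.125 − 2.5·0.75) × 0.75 = 3.188 in².
A_nt = (1.25 − 0.5·0.75) × 0.75 = 0.6562 in².
0.6 F_u A_nv = 124.3 kips; 0.6 F_y A_gv = 137.8 kips → shear rupture governs the shear term.
R_n = 124.3 + 1.0 × 65 × 0.6562 = 167 kips.
Design strength φR_n = 0.75 × 167 = 125 kips.

125 kips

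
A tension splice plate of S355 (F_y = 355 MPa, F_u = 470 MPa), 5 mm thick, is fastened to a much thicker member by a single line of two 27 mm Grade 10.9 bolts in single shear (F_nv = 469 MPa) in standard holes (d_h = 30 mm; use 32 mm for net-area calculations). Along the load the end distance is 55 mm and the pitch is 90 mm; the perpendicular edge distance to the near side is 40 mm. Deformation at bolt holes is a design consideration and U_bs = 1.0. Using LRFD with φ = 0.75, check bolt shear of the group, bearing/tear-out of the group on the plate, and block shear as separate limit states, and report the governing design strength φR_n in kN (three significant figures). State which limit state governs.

145 kN (block shear governs)

Bolt shear: A_b = π·27²/4 = 572.6 mm²; R_n = 469 × 572.6 × 2 × 1 / 1000 = 537.1 kN → 0.75 × 537.1 = 403 kN.
Bearing: edge l_c = 40, r_n = 112.8 kN; interior l_c = 60, r_n = 152.3 kN; R_n = 112.8 + 1·152.3 = 265.1 kN → 199 kN.
Block shear: A_gv = 725, A_nv = 485, A_nt = 120 mm²; R_n = min(0.6F_uA_nv, 0.6F_yA_gv) + U_bs·F_u·A_nt = 193.2 kN → 145 kN.
Block shear governs: 145 kN.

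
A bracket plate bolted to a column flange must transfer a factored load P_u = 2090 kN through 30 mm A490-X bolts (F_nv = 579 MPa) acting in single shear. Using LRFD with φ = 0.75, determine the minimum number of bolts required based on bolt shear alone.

7 bolts

A_b = π·30²/4 = 706.9 mm².
Per-bolt design strength φR_n = 0.75 × 579 × 706.9 × 1 / 1000 = 307 kN.
n ≥ 2090 / 307 = 6.809 → use 7 bolts.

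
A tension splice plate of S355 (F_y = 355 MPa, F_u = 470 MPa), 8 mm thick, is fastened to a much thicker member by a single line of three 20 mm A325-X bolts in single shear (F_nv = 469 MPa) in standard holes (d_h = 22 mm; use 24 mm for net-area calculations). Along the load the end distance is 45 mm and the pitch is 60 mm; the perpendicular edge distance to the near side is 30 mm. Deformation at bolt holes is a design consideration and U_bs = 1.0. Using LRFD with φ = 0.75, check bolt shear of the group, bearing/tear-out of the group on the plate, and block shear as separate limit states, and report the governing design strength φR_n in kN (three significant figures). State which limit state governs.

Bolt shear: A_b = π·20²/4 = 314.2 mm²; R_n = 469 × 314.2 × 3 × 1 / 1000 = 442 kN → 0.75 × 442 = 332 kN.
Bearing: edge l_c = 34, r_n = 153.4 kN; interior l_c = 38, r_n = 171.5 kN; R_n = 153.4 + 2·171.5 = 496.3 kN → 372 kN.
Block shear: A_gv = 1320, A_nv = 840, A_nt = 144 mm²; R_n = min(0.6F_uA_nv, 0.6F_yA_gv) + U_bs·F_u·A_nt = 304.6 kN → 228 kN.
Block shear governs: 228 kN.

228 kN (block shear governs)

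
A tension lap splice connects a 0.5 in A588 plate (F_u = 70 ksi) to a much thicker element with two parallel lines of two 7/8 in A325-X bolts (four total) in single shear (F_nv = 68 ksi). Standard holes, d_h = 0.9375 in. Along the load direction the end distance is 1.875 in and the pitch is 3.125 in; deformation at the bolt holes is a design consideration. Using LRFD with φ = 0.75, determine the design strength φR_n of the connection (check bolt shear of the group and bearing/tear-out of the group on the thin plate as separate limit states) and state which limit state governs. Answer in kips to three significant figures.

123 kips (bolt shear governs)

Bolt shear: A_b = π·0.875²/4 = 0.6013 in²; R_n = 68 × 0.6013 × 4 × 1 = 163.6 kips → 0.75 × 163.6 = 123 kips.
Bearing (1.2 l_c t F_u ≤ 2.4 d t F_u): upper limit = 2.4·0.875·0.5·70 = 73.5 kips.
  Edge l_c = 1.875 − 0.9375/2 = 1.406 → r_n = 59.06 kips; interior l_c = 3.125 − 0.9375 = 2.188 → r_n = 73.5 kips.
  R_n,bearing = 2·59.06 + 2·73.5 = 265.1 kips → 0.75 × 265.1 = 199 kips.
Bolt shear governs: 123 kips.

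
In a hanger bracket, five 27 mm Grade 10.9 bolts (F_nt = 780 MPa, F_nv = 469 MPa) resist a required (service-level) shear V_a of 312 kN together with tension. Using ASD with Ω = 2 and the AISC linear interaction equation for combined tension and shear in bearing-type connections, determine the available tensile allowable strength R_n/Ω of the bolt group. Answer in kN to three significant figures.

A_b = π·27²/4 = 572.6 mm²; f_rv = 312 × 1000 / (5 × 572.6) = 109 MPa.
F'_nt = 1.3 F_nt − (Ω F_nt / F_nv) f_rv = 1.3·780 − (2·780/469)·109 = 651.5 MPa, capped at F_nt → F'_nt = 651.5 MPa.
R_n = F'_nt · A_b · n = 651.5 × 572.6 × 5 / 1000 = 1865 kN.
Allowable strength R_n/Ω = 1865 / 2 = 933 kN.

933 kN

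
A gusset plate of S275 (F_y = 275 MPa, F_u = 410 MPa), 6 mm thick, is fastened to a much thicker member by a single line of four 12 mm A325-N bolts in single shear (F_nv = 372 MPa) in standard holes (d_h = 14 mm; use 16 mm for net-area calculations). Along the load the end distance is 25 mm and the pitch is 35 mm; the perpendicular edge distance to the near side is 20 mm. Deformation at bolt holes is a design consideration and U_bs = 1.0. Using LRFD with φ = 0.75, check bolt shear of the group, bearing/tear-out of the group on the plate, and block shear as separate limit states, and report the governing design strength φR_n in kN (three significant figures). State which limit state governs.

Bolt shear: A_b = π·12²/4 = 113.1 mm²; R_n = 372 × 113.1 × 4 × 1 / 1000 = 168.3 kN → 0.75 × 168.3 = 126 kN.
Bearing: edge l_c = 18, r_n = 53.14 kN; interior l_c = 21, r_n = 61.99 kN; R_n = 53.14 + 3·61.99 = 239.1 kN → 179 kN.
Block shear: A_gv = 780, A_nv = 444, A_nt = 72 mm²; R_n = min(0.6F_uA_nv, 0.6F_yA_gv) + U_bs·F_u·A_nt = 138.7 kN → 104 kN.
Block shear governs: 104 kN.

104 kN (block shear governs)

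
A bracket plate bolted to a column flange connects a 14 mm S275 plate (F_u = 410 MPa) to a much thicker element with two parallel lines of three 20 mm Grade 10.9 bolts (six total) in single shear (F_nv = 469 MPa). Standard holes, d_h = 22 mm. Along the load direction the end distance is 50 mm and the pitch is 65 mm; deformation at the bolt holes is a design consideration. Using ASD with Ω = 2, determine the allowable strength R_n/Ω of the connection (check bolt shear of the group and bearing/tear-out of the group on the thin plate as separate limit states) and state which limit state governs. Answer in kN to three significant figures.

Bolt shear: A_b = π·20²/4 = 314.2 mm²; R_n = 469 × 314.2 × 6 × 1 / 1000 = 884 kN → 884 / 2 = 442 kN.
Bearing (1.2 l_c t F_u ≤ 2.4 d t F_u): upper limit = 2.4·20·14·410 / 1000 = 275.5 kN.
  Edge l_c = 50 − 22/2 = 39 → r_n = 268.6 kN; interior l_c = 65 − 22 = 43 → r_n = 275.5 kN.
  R_n,bearing = 2·268.6 + 4·275.5 = 1639 kN → 1639 / 2 = 820 kN.
Bolt shear governs: 442 kN.

442 kN (bolt shear governs)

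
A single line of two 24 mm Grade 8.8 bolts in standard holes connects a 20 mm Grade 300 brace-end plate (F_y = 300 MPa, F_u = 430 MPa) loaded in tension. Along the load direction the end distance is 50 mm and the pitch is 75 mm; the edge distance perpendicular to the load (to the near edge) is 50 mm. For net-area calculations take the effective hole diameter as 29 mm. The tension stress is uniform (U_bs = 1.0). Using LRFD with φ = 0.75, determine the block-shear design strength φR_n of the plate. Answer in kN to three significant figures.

544 kN

Shear plane L_v = 50 + 1·75 = 125 mm; A_gv = 125 × 20 = 2500 mm².
A_nv = (125 − 1.5·29) × 20 = 1630 mm².
A_nt = (50 − 0.5·29) × 20 = 710 mm².
0.6 F_u A_nv = 420.5 kN; 0.6 F_y A_gv = 450 kN → shear rupture governs the shear term.
R_n = 420.5 + 1.0 × 430 × 710 / 1000 = 725.8 kN.
Design strength φR_n = 0.75 × 725.8 = 544 kN.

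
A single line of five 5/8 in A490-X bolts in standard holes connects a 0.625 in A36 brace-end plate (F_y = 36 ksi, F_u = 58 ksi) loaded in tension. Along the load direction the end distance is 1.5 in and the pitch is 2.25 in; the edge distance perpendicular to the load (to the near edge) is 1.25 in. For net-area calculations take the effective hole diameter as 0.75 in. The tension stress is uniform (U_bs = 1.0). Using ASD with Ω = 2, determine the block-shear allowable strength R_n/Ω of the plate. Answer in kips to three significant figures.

86.7 kips

Shear plane L_v = 1.5 + 4·2.25 = 10.5 in; A_gv = 10.5 × 0.625 = 6.562 in².
A_nv = (10.5 − 4.5·0.75) × 0.625 = 4.453 in².
A_nt = (1.25 − 0.5·0.75) × 0.625 = 0.5469 in².
0.6 F_u A_nv = 155 kips; 0.6 F_y A_gv = 141.8 kips → shear yielding governs the shear term.
R_n = 141.8 + 1.0 × 58 × 0.5469 = 173.5 kips.
Allowable strength R_n/Ω = 173.5 / 2 = 86.7 kips.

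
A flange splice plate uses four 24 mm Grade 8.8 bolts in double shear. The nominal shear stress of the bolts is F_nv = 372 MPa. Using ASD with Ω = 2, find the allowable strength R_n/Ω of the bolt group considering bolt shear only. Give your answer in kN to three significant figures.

A_b = π × 24² / 4 = 452.4 mm².
R_n = F_nv · A_b · n · n_s = 372 × 452.4 × 4 × 2 / 1000 = 1346 kN.
Allowable strength R_n/Ω = 1346 / 2 = 673 kN.

673 kN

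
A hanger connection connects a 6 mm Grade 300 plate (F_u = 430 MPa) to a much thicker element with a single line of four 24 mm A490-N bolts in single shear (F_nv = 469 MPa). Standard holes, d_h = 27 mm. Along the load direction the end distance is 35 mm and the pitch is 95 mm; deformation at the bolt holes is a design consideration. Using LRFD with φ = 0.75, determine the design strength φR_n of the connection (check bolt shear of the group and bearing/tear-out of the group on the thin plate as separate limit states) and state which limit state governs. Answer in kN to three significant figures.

Bolt shear: A_b = π·24²/4 = 452.4 mm²; R_n = 469 × 452.4 × 4 × 1 / 1000 = 848.7 kN → 0.75 × 848.7 = 637 kN.
Bearing (1.2 l_c t F_u ≤ 2.4 d t F_u): upper limit = 2.4·24·6·430 / 1000 = 148.6 kN.
  Edge l_c = 35 − 27/2 = 21.5 → r_n = 66.56 kN; interior l_c = 95 − 27 = 68 → r_n = 148.6 kN.
  R_n,bearing = 1·66.56 + 3·148.6 = 512.4 kN → 0.75 × 512.4 = 384 kN.
Bearing governs: 384 kN.

384 kN (bearing governs)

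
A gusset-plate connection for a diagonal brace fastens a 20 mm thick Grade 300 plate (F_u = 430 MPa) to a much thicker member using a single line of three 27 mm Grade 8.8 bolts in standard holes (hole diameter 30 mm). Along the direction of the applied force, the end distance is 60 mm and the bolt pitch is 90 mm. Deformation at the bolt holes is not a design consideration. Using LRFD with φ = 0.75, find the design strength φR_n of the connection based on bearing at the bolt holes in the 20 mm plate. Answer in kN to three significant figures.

1480 kN

Per bolt r_n = 1.5 l_c t F_u ≤ 3.0 d t F_u; upper limit = 3.0 × 27 × 20 × 430 / 1000 = 696.6 kN.
Edge bolt: l_c = 60 − 30/2 = 45 mm → 1.5 × 45 × 20 × 430 / 1000 = 580.5 → r_n = 580.5 kN.
Interior bolts: l_c = 90 − 30 = 60 mm → 1.5 × 60 × 20 × 430 / 1000 = 774 → r_n = 696.6 kN.
R_n = 1 × 580.5 + 2 × 696.6 = 1974 kN.
Design strength φR_n = 0.75 × 1974 = 1480 kN.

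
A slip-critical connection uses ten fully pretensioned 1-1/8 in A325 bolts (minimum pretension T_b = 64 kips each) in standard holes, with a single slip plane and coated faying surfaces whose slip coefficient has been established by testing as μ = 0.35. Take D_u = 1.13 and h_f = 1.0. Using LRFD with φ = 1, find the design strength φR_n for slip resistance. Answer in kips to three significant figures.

R_n = μ · D_u · h_f · T_b · n_s · n_b = 0.35 × 1.13 × 1.0 × 64 × 1 × 10 = 253.1 kips.
Design strength φR_n = 1 × 253.1 = 253 kips.

253 kips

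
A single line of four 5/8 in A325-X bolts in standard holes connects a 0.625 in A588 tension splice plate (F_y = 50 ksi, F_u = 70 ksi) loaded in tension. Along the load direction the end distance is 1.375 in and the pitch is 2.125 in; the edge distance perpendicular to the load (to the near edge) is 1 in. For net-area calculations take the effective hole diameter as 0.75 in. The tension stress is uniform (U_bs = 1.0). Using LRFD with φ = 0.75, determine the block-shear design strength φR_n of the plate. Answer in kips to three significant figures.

121 kips

Shear plane L_v = 1.375 + 3·2.125 = 7.75 in; A_gv = 7.75 × 0.625 = 4.844 in².
A_nv = (7.75 − 3.5·0.75) × 0.625 = 3.203 in².
A_nt = (1 − 0.5·0.75) × 0.625 = 0.3906 in².
0.6 F_u A_nv = 134.5 kips; 0.6 F_y A_gv = 145.3 kips → shear rupture governs the shear term.
R_n = 134.5 + 1.0 × 70 × 0.3906 = 161.9 kips.
Design strength φR_n = 0.75 × 161.9 = 121 kips.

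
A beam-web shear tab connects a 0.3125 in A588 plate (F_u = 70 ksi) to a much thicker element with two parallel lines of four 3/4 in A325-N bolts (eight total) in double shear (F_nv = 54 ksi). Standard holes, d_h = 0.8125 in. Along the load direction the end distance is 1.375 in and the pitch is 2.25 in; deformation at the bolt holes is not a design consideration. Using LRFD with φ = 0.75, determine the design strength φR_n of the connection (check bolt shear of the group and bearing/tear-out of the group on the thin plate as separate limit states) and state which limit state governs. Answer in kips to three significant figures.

260 kips (bearing governs)

Bolt shear: A_b = π·0.75²/4 = 0.4418 in²; R_n = 54 × 0.4418 × 8 × 2 = 381.7 kips → 0.75 × 381.7 = 286 kips.
Bearing (1.5 l_c t F_u ≤ 3.0 d t F_u): upper limit = 3.0·0.75·0.3125·70 = 49.22 kips.
  Edge l_c = 1.375 − 0.8125/2 = 0.9688 → r_n = 31.79 kips; interior l_c = 2.25 − 0.8125 = 1.438 → r_n = 47.17 kips.
  R_n,bearing = 2·31.79 + 6·47.17 = 346.6 kips → 0.75 × 346.6 = 260 kips.
Bearing governs: 260 kips.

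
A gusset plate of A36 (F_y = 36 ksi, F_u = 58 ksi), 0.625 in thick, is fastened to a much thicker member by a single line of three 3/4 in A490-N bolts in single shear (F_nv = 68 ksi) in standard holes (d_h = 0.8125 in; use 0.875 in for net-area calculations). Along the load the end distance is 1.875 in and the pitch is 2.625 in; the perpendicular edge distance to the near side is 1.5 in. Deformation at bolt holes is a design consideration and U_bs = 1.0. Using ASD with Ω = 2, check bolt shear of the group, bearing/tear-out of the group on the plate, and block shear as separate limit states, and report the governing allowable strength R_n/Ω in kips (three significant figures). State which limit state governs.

Bolt shear: A_b = π·0.75²/4 = 0.4418 in²; R_n = 68 × 0.4418 × 3 × 1 = 90.12 kips → 90.12 / 2 = 45.1 kips.
Bearing: edge l_c = 1.469, r_n = 63.89 kips; interior l_c = 1.812, r_n = 65.25 kips; R_n = 63.89 + 2·65.25 = 194.4 kips → 97.2 kips.
Block shear: A_gv = 4.453, A_nv = 3.086, A_nt = 0.6641 in²; R_n = min(0.6F_uA_nv, 0.6F_yA_gv) + U_bs·F_u·A_nt = 134.7 kips → 67.4 kips.
Bolt shear governs: 45.1 kips.

45.1 kips (bolt shear governs)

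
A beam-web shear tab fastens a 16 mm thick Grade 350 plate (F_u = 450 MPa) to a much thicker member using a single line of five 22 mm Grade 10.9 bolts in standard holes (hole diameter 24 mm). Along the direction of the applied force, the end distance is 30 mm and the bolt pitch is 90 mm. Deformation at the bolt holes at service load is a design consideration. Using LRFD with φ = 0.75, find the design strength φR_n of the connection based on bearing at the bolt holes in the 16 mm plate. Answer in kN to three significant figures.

Per bolt r_n = 1.2 l_c t F_u ≤ 2.4 d t F_u; upper limit = 2.4 × 22 × 16 × 450 / 1000 = 380.2 kN.
Edge bolt: l_c = 30 − 24/2 = 18 mm → 1.2 × 18 × 16 × 450 / 1000 = 155.5 → r_n = 155.5 kN.
Interior bolts: l_c = 90 − 24 = 66 mm → 1.2 × 66 × 16 × 450 / 1000 = 570.2 → r_n = 380.2 kN.
R_n = 1 × 155.5 + 4 × 380.2 = 1676 kN.
Design strength φR_n = 0.75 × 1676 = 1260 kN.

1260 kN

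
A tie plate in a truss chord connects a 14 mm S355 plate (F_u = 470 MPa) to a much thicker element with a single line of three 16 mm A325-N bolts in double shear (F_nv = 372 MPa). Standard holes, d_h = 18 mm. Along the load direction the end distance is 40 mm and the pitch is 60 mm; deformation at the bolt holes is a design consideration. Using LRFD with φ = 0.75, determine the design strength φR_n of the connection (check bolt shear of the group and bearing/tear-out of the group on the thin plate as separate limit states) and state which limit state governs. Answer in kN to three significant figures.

337 kN (bolt shear governs)

Bolt shear: A_b = π·16²/4 = 201.1 mm²; R_n = 372 × 201.1 × 3 × 2 / 1000 = 448.8 kN → 0.75 × 448.8 = 337 kN.
Bearing (1.2 l_c t F_u ≤ 2.4 d t F_u): upper limit = 2.4·16·14·470 / 1000 = 252.7 kN.
  Edge l_c = 40 − 18/2 = 31 → r_n = 244.8 kN; interior l_c = 60 − 18 = 42 → r_n = 252.7 kN.
  R_n,bearing = 1·244.8 + 2·252.7 = 750.1 kN → 0.75 × 750.1 = 563 kN.
Bolt shear governs: 337 kN.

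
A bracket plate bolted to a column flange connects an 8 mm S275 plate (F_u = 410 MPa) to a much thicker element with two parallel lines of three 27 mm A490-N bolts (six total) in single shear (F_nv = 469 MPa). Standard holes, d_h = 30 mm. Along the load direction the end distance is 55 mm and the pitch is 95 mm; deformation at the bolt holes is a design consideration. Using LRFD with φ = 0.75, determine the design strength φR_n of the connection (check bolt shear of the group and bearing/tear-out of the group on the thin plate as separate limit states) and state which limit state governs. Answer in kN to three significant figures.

874 kN (bearing governs)

Bolt shear: A_b = π·27²/4 = 572.6 mm²; R_n = 469 × 572.6 × 6 × 1 / 1000 = 1611 kN → 0.75 × 1611 = 1210 kN.
Bearing (1.2 l_c t F_u ≤ 2.4 d t F_u): upper limit = 2.4·27·8·410 / 1000 = 212.5 kN.
  Edge l_c = 55 − 30/2 = 40 → r_n = 157.4 kN; interior l_c = 95 − 30 = 65 → r_n = 212.5 kN.
  R_n,bearing = 2·157.4 + 4·212.5 = 1165 kN → 0.75 × 1165 = 874 kN.
Bearing governs: 874 kN.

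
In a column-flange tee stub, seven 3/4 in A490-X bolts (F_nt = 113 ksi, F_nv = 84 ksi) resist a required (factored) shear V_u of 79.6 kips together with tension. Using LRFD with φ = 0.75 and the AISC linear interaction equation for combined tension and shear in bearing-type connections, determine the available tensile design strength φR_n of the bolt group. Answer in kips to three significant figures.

A_b = π·0.75²/4 = 0.4418 in²; f_rv = 79.6 / (7 × 0.4418) = 25.74 ksi.
F'_nt = 1.3 F_nt − (F_nt / φF_nv) f_rv = 1.3·113 − (113/(0.75·84))·25.74 = 100.7 ksi, capped at F_nt → F'_nt = 100.7 ksi.
R_n = F'_nt · A_b · n = 100.7 × 0.4418 × 7 = 311.5 kips.
Design strength φR_n = 0.75 × 311.5 = 234 kips.

234 kips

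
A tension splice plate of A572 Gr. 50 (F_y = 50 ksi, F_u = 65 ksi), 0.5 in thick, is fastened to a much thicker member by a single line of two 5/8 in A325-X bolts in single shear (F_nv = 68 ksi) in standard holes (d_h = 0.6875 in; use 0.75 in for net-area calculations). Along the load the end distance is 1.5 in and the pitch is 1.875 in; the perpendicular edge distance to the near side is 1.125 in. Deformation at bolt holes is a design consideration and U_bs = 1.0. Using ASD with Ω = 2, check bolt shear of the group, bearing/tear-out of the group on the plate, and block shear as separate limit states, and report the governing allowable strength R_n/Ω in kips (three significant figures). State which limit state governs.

Bolt shear: A_b = π·0.625²/4 = 0.3068 in²; R_n = 68 × 0.3068 × 2 × 1 = 41.72 kips → 41.72 / 2 = 20.9 kips.
Bearing: edge l_c = 1.156, r_n = 45.09 kips; interior l_c = 1.188, r_n = 46.31 kips; R_n = 45.09 + 1·46.31 = 91.41 kips → 45.7 kips.
Block shear: A_gv = 1.688, A_nv = 1.125, A_nt = 0.375 in²; R_n = min(0.6F_uA_nv, 0.6F_yA_gv) + U_bs·F_u·A_nt = 68.25 kips → 34.1 kips.
Bolt shear governs: 20.9 kips.

20.9 kips (bolt shear governs)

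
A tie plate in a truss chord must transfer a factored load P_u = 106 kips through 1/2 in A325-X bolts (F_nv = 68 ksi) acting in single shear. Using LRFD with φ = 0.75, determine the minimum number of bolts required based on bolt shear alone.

A_b = π·0.5²/4 = 0.1963 in².
Per-bolt design strength φR_n = 0.75 × 68 × 0.1963 × 1 = 10.01 kips.
n ≥ 106 / 10.01 = 10.59 → use 11 bolts.

11 bolts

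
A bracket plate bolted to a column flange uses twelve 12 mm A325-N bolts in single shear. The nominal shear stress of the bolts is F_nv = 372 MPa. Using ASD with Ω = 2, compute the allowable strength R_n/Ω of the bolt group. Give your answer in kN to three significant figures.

A_b = π × 12² / 4 = 113.1 mm².
R_n = F_nv · A_b · n · n_s = 372 × 113.1 × 12 × 1 / 1000 = 504.9 kN.
Allowable strength R_n/Ω = 504.9 / 2 = 252 kN.

252 kN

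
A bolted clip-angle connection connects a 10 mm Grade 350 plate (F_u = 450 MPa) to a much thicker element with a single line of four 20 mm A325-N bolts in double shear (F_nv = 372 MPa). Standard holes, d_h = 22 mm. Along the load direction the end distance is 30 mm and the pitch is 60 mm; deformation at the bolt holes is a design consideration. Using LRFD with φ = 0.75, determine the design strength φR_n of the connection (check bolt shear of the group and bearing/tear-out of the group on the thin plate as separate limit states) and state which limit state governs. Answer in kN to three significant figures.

Bolt shear: A_b = π·20²/4 = 314.2 mm²; R_n = 372 × 314.2 × 4 × 2 / 1000 = 934.9 kN → 0.75 × 934.9 = 701 kN.
Bearing (1.2 l_c t F_u ≤ 2.4 d t F_u): upper limit = 2.4·20·10·450 / 1000 = 216 kN.
  Edge l_c = 30 − 22/2 = 19 → r_n = 102.6 kN; interior l_c = 60 − 22 = 38 → r_n = 205.2 kN.
  R_n,bearing = 1·102.6 + 3·205.2 = 718.2 kN → 0.75 × 718.2 = 539 kN.
Bearing governs: 539 kN.

539 kN (bearing governs)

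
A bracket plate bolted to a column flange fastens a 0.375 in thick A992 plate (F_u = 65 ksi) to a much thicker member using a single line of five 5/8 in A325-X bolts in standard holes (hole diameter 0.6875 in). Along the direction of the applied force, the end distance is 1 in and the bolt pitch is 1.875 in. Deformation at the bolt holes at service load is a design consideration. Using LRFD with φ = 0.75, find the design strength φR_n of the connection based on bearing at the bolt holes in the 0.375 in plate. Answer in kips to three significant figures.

Per bolt r_n = 1.2 l_c t F_u ≤ 2.4 d t F_u; upper limit = 2.4 × 0.625 × 0.375 × 65 = 36.56 kips.
Edge bolt: l_c = 1 − 0.6875/2 = 0.6562 in → 1.2 × 0.6562 × 0.375 × 65 = 19.2 → r_n = 19.2 kips.
Interior bolts: l_c = 1.875 − 0.6875 = 1.188 in → 1.2 × 1.188 × 0.375 × 65 = 34.73 → r_n = 34.73 kips.
R_n = 1 × 19.2 + 4 × 34.73 = 158.1 kips.
Design strength φR_n = 0.75 × 158.1 = 119 kips.

119 kips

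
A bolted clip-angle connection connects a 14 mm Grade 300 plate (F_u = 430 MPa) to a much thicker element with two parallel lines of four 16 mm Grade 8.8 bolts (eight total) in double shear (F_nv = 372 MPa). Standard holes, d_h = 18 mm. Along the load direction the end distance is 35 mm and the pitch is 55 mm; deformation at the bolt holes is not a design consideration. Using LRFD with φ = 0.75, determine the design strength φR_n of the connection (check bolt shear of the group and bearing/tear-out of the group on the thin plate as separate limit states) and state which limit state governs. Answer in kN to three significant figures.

Bolt shear: A_b = π·16²/4 = 201.1 mm²; R_n = 372 × 201.1 × 8 × 2 / 1000 = 1197 kN → 0.75 × 1197 = 898 kN.
Bearing (1.5 l_c t F_u ≤ 3.0 d t F_u): upper limit = 3.0·16·14·430 / 1000 = 289 kN.
  Edge l_c = 35 − 18/2 = 26 → r_n = 234.8 kN; interior l_c = 55 − 18 = 37 → r_n = 289 kN.
  R_n,bearing = 2·234.8 + 6·289 = 2203 kN → 0.75 × 2203 = 1650 kN.
Bolt shear governs: 898 kN.

898 kN (bolt shear governs)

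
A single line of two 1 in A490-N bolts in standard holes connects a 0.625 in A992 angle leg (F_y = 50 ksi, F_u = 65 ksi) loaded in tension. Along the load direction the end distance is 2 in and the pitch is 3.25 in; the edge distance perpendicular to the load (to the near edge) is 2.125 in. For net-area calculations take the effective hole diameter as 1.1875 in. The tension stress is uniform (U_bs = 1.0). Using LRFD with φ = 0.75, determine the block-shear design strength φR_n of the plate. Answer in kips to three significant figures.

Shear plane L_v = 2 + 1·3.25 = 5.25 in; A_gv = 5.25 × 0.625 = 3.281 in².
A_nv = (5.25 − 1.5·1.1875) × 0.625 = 2.168 in².
A_nt = (2.125 − 0.5·1.1875) × 0.625 = 0.957 in².
0.6 F_u A_nv = 84.55 kips; 0.6 F_y A_gv = 98.44 kips → shear rupture governs the shear term.
R_n = 84.55 + 1.0 × 65 × 0.957 = 146.8 kips.
Design strength φR_n = 0.75 × 146.8 = 110 kips.

110 kips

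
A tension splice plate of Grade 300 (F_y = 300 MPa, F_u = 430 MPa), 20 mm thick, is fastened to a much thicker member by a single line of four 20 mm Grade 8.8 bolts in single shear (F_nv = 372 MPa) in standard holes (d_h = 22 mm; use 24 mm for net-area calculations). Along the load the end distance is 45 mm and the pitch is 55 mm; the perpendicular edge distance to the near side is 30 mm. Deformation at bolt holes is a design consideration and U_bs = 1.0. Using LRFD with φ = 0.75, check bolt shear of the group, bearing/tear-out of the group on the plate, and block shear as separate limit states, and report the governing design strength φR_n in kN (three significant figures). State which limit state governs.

Bolt shear: A_b = π·20²/4 = 314.2 mm²; R_n = 372 × 314.2 × 4 × 1 / 1000 = 467.5 kN → 0.75 × 467.5 = 351 kN.
Bearing: edge l_c = 34, r_n = 350.9 kN; interior l_c = 33, r_n = 340.6 kN; R_n = 350.9 + 3·340.6 = 1373 kN → 1030 kN.
Block shear: A_gv = 4200, A_nv = 2520, A_nt = 360 mm²; R_n = min(0.6F_uA_nv, 0.6F_yA_gv) + U_bs·F_u·A_nt = 805 kN → 604 kN.
Bolt shear governs: 351 kN.

351 kN (bolt shear governs)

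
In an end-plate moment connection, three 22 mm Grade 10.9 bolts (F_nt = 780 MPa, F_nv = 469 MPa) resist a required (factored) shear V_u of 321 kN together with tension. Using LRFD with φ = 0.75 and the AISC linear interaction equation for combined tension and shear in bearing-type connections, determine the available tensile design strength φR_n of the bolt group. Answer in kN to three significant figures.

333 kN

A_b = π·22²/4 = 380.1 mm²; f_rv = 321 × 1000 / (3 × 380.1) = 281.5 MPa.
F'_nt = 1.3 F_nt − (F_nt / φF_nv) f_rv = 1.3·780 − (780/(0.75·469))·281.5 = 389.8 MPa, capped at F_nt → F'_nt = 389.8 MPa.
R_n = F'_nt · A_b · n = 389.8 × 380.1 × 3 / 1000 = 444.6 kN.
Design strength φR_n = 0.75 × 444.6 = 333 kN.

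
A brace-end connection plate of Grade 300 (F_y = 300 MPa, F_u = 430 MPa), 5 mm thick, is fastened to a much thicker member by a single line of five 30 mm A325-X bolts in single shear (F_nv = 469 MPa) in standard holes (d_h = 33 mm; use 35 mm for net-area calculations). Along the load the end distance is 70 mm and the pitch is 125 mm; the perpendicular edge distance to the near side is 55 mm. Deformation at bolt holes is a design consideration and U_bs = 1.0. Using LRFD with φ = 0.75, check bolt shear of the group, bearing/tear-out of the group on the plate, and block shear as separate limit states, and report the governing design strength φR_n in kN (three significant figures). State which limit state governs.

445 kN (block shear governs)

Bolt shear: A_b = π·30²/4 = 706.9 mm²; R_n = 469 × 706.9 × 5 × 1 / 1000 = 1658 kN → 0.75 × 1658 = 1240 kN.
Bearing: edge l_c = 53.5, r_n = 138 kN; interior l_c = 92, r_n = 154.8 kN; R_n = 138 + 4·154.8 = 757.2 kN → 568 kN.
Block shear: A_gv = 2850, A_nv = 2062, A_nt = 187.5 mm²; R_n = min(0.6F_uA_nv, 0.6F_yA_gv) + U_bs·F_u·A_nt = 593.6 kN → 445 kN.
Block shear governs: 445 kN.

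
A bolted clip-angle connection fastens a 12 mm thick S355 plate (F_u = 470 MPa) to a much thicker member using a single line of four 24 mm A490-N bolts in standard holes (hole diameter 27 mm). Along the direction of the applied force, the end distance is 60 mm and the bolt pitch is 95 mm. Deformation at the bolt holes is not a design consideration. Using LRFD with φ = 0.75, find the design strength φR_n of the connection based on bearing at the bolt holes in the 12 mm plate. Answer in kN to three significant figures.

1210 kN

Per bolt r_n = 1.5 l_c t F_u ≤ 3.0 d t F_u; upper limit = 3.0 × 24 × 12 × 470 / 1000 = 406.1 kN.
Edge bolt: l_c = 60 − 27/2 = 46.5 mm → 1.5 × 46.5 × 12 × 470 / 1000 = 393.4 → r_n = 393.4 kN.
Interior bolts: l_c = 95 − 27 = 68 mm → 1.5 × 68 × 12 × 470 / 1000 = 575.3 → r_n = 406.1 kN.
R_n = 1 × 393.4 + 3 × 406.1 = 1612 kN.
Design strength φR_n = 0.75 × 1612 = 1210 kN.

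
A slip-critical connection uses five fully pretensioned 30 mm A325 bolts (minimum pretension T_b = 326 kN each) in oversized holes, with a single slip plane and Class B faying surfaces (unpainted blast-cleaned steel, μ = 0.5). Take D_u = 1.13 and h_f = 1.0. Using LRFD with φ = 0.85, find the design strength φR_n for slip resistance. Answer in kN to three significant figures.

783 kN

R_n = μ · D_u · h_f · T_b · n_s · n_b = 0.5 × 1.13 × 1.0 × 326 × 1 × 5 = 920.9 kN.
Design strength φR_n = 0.85 × 920.9 = 783 kN.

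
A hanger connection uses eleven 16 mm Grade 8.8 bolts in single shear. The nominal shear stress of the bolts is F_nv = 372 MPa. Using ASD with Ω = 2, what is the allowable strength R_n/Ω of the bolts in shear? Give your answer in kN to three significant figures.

A_b = π × 16² / 4 = 201.1 mm².
R_n = F_nv · A_b · n · n_s = 372 × 201.1 × 11 × 1 / 1000 = 822.7 kN.
Allowable strength R_n/Ω = 822.7 / 2 = 411 kN.

411 kN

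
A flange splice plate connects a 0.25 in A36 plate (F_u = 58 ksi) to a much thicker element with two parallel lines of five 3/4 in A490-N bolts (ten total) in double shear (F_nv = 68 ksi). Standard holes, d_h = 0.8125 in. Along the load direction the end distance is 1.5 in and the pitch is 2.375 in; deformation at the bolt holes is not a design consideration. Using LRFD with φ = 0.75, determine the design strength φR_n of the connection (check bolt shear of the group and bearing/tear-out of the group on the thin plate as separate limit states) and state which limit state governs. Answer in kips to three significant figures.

Bolt shear: A_b = π·0.75²/4 = 0.4418 in²; R_n = 68 × 0.4418 × 10 × 2 = 600.8 kips → 0.75 × 600.8 = 451 kips.
Bearing (1.5 l_c t F_u ≤ 3.0 d t F_u): upper limit = 3.0·0.75·0.25·58 = 32.62 kips.
  Edge l_c = 1.5 − 0.8125/2 = 1.094 → r_n = 23.79 kips; interior l_c = 2.375 − 0.8125 = 1.562 → r_n = 32.62 kips.
  R_n,bearing = 2·23.79 + 8·32.62 = 308.6 kips → 0.75 × 308.6 = 231 kips.
Bearing governs: 231 kips.

231 kips (bearing governs)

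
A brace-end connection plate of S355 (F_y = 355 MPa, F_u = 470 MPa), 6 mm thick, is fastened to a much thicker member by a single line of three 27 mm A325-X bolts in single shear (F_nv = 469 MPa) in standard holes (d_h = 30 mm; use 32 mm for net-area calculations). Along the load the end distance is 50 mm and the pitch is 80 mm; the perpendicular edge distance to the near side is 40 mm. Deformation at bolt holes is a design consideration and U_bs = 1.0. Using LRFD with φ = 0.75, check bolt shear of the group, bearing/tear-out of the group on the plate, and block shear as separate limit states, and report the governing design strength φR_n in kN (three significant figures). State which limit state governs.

Bolt shear: A_b = π·27²/4 = 572.6 mm²; R_n = 469 × 572.6 × 3 × 1 / 1000 = 805.6 kN → 0.75 × 805.6 = 604 kN.
Bearing: edge l_c = 35, r_n = 118.4 kN; interior l_c = 50, r_n = 169.2 kN; R_n = 118.4 + 2·169.2 = 456.8 kN → 343 kN.
Block shear: A_gv = 1260, A_nv = 780, A_nt = 144 mm²; R_n = min(0.6F_uA_nv, 0.6F_yA_gv) + U_bs·F_u·A_nt = 287.6 kN → 216 kN.
Block shear governs: 216 kN.

216 kN (block shear governs)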